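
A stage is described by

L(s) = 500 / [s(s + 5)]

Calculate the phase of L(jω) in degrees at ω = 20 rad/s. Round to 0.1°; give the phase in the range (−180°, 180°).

-166.0°

At s = jω = j20:
pole (s+5): 5 + j20 → |·| = √(5²+20²) = √425 ≈ 20.616, ∠ = arctan(20/5) ≈ 75.96°
pole at origin: |s| = 20, ∠ = 90.00° (in denominator)
∠L = 0.00° − 165.96° = -165.96°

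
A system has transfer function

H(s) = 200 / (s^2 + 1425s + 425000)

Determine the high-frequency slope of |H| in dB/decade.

Each pole contributes −20 dB/decade at high frequency; each zero contributes +20 dB/decade.
Net: 0 zero(s) − 2 pole(s) → -40 dB/decade.

-40 dB/decade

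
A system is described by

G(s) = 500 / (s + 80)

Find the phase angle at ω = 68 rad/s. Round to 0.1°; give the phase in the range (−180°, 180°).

-40.4°

Substitute s = j68:
Numerator: 500 = 500 + j0
Denominator: (j68) + 80 = 80 + j68
|N| = √(500² + 0²) ≈ 500, ∠N ≈ 0.00°
|D| = √(80² + 68²) ≈ 105, ∠D ≈ 40.36°
∠G = 0.00° − 40.36° = -40.36°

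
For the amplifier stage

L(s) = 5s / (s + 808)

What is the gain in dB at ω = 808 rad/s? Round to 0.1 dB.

11.0 dB

At s = jω = j808:
zero at origin: s = j808 → |·| = 808, ∠ = 90.00°
pole (s+808): 808 + j808 → |·| = √(808²+808²) = √1305728 ≈ 1142.7, ∠ = arctan(808/808) ≈ 45.00°
|L| = 5 · 808 / 1142.7 ≈ 3.5355
Gain = 20 log₁₀(3.5355) ≈ 10.97 dB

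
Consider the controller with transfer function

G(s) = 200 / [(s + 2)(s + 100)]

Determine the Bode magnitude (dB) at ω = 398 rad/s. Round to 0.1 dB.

At s = jω = j398:
pole (s+2): 2 + j398 → |·| = √(2²+398²) = √158408 ≈ 398.01, ∠ = arctan(398/2) ≈ 89.71°
pole (s+100): 100 + j398 → |·| = √(100²+398²) = √168404 ≈ 410.37, ∠ = arctan(398/100) ≈ 75.90°
|G| = 200 / 1.6333e+05 ≈ 0.0012245
Gain = 20 log₁₀(0.0012245) ≈ -58.24 dB

-58.2 dB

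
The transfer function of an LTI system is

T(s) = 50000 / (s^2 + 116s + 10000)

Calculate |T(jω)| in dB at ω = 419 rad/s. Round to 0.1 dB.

-10.8 dB

At s = jω = j419:
quadratic: (j419)² + 116·j419 + 10000 = -165561 + j48604 → |·| ≈ 1.7255e+05, ∠ ≈ 163.64°
|T| = 50000 / 1.7255e+05 ≈ 0.28977
Gain = 20 log₁₀(0.28977) ≈ -10.76 dB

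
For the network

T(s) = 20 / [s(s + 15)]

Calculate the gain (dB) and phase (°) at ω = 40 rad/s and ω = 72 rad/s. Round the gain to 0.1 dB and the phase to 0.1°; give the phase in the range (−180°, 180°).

At s = jω = j40:
pole (s+15): 15 + j40 → |·| = √(15²+40²) = √1825 ≈ 42.72, ∠ = arctan(40/15) ≈ 69.44°
pole at origin: |s| = 40, ∠ = 90.00° (in denominator)
|T| = 20 / 1708.8 ≈ 0.011704
Gain = 20 log₁₀(0.011704) ≈ -38.63 dB
∠T = 0.00° − 159.44° = -159.44°

At s = jω = j72:
pole (s+15): 15 + j72 → |·| = √(15²+72²) = √5409 ≈ 73.546, ∠ = arctan(72/15) ≈ 78.23°
pole at origin: |s| = 72, ∠ = 90.00° (in denominator)
|T| = 20 / 5295.3 ≈ 0.0037769
Gain = 20 log₁₀(0.0037769) ≈ -48.46 dB
∠T = 0.00° − 168.23° = -168.23°

ω = 40: -38.6 dB, -159.4°; ω = 72: -48.5 dB, -168.2°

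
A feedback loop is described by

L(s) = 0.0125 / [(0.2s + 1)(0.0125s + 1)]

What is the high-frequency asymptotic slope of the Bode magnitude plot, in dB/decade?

-40 dB/decade

Each pole contributes −20 dB/decade at high frequency; each zero contributes +20 dB/decade.
Net: 0 zero(s) − 2 pole(s) → -40 dB/decade.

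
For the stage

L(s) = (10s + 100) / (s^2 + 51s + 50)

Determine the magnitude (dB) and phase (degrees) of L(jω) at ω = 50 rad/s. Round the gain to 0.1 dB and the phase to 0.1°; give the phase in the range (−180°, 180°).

Substitute s = j50:
Numerator: 10(j50) + 100 = 100 + j500
Denominator: (j50)^2 + 51(j50) + 50 = -2450 + j2550
|N| = √(100² + 500²) ≈ 509.9, ∠N ≈ 78.69°
|D| = √(2450² + 2550²) ≈ 3536.2, ∠D ≈ 133.85°
|L| = 509.9 / 3536.2 ≈ 0.14419
Gain = 20 log₁₀(0.14419) ≈ -16.82 dB
∠L = 78.69° − 133.85° = -55.16°

-16.8 dB, -55.2°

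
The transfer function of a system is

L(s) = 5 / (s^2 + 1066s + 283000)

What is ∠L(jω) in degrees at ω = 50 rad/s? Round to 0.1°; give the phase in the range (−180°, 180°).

Substitute s = j50:
Numerator: 5 = 5 + j0
Denominator: (j50)^2 + 1066(j50) + 283000 = 280500 + j53300
|N| = √(5² + 0²) ≈ 5, ∠N ≈ 0.00°
|D| = √(280500² + 53300²) ≈ 2.8552e+05, ∠D ≈ 10.76°
∠L = 0.00° − 10.76° = -10.76°

-10.8°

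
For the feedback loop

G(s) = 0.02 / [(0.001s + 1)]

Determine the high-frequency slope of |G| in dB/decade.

-20 dB/decade

Each pole contributes −20 dB/decade at high frequency; each zero contributes +20 dB/decade.
Net: 0 zero(s) − 1 pole(s) → -20 dB/decade.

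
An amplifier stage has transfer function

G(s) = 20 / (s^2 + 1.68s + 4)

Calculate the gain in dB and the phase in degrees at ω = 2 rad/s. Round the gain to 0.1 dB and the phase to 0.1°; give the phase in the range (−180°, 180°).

15.5 dB, -90.0°

At s = jω = j2:
quadratic: (j2)² + 1.68·j2 + 4 = 0 + j3.36 → |·| ≈ 3.36, ∠ ≈ 90.00°
|G| = 20 / 3.36 ≈ 5.9524
Gain = 20 log₁₀(5.9524) ≈ 15.49 dB
∠G = 0.00° − 90.00° = -90.00°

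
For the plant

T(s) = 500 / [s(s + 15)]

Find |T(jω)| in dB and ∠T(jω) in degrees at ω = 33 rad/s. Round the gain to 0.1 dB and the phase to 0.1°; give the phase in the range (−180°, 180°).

At s = jω = j33:
pole (s+15): 15 + j33 → |·| = √(15²+33²) = √1314 ≈ 36.249, ∠ = arctan(33/15) ≈ 65.56°
pole at origin: |s| = 33, ∠ = 90.00° (in denominator)
|T| = 500 / 1196.2 ≈ 0.41799
Gain = 20 log₁₀(0.41799) ≈ -7.58 dB
∠T = 0.00° − 155.56° = -155.56°

-7.6 dB, -155.6°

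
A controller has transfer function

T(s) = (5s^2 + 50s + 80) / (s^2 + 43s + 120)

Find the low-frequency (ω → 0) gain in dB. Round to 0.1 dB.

T(0) = 80 / 120 ≈ 0.66667
20 log₁₀(0.66667) ≈ -3.52 dB

-3.5 dB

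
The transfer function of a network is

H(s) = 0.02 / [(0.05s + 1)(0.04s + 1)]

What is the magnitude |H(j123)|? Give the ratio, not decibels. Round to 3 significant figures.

0.000639

At ω = 123 rad/s:
pole (1 + j123·0.05) = 1 + j6.15 → |·| ≈ 6.2308, ∠ ≈ 80.76°
pole (1 + j123·0.04) = 1 + j4.92 → |·| ≈ 5.0206, ∠ ≈ 78.51°
|H| = 0.02 · 1 / (6.2308 · 5.0206) ≈ 0.00063934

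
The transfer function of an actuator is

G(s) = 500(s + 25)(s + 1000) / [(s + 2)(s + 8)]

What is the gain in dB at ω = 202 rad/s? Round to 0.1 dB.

68.1 dB

At s = jω = j202:
zero (s+25): 25 + j202 → |·| = √(25²+202²) = √41429 ≈ 203.54, ∠ = arctan(202/25) ≈ 82.94°
zero (s+1000): 1000 + j202 → |·| = √(1000²+202²) = √1040804 ≈ 1020.2, ∠ = arctan(202/1000) ≈ 11.42°
pole (s+2): 2 + j202 → |·| = √(2²+202²) = √40808 ≈ 202.01, ∠ = arctan(202/2) ≈ 89.43°
pole (s+8): 8 + j202 → |·| = √(8²+202²) = √40868 ≈ 202.16, ∠ = arctan(202/8) ≈ 87.73°
|G| = 500 · 2.0765e+05 / 40838 ≈ 2542.4
Gain = 20 log₁₀(2542.4) ≈ 68.10 dB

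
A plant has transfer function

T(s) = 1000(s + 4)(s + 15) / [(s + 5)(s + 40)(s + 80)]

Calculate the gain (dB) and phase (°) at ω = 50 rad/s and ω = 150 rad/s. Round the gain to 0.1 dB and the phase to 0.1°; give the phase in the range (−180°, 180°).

At s = jω = j50:
zero (s+4): 4 + j50 → |·| = √(4²+50²) = √2516 ≈ 50.16, ∠ = arctan(50/4) ≈ 85.43°
zero (s+15): 15 + j50 → |·| = √(15²+50²) = √2725 ≈ 52.202, ∠ = arctan(50/15) ≈ 73.30°
pole (s+5): 5 + j50 → |·| = √(5²+50²) = √2525 ≈ 50.249, ∠ = arctan(50/5) ≈ 84.29°
pole (s+40): 40 + j50 → |·| = √(40²+50²) = √4100 ≈ 64.031, ∠ = arctan(50/40) ≈ 51.34°
pole (s+80): 80 + j50 → |·| = √(80²+50²) = √8900 ≈ 94.34, ∠ = arctan(50/80) ≈ 32.01°
|T| = 1000 · 2618.5 / 3.0354e+05 ≈ 8.6265
Gain = 20 log₁₀(8.6265) ≈ 18.72 dB
∠T = 158.73° − 167.64° = -8.91°

At s = jω = j150:
zero (s+4): 4 + j150 → |·| = √(4²+150²) = √22516 ≈ 150.05, ∠ = arctan(150/4) ≈ 88.47°
zero (s+15): 15 + j150 → |·| = √(15²+150²) = √22725 ≈ 150.75, ∠ = arctan(150/15) ≈ 84.29°
pole (s+5): 5 + j150 → |·| = √(5²+150²) = √22525 ≈ 150.08, ∠ = arctan(150/5) ≈ 88.09°
pole (s+40): 40 + j150 → |·| = √(40²+150²) = √24100 ≈ 155.24, ∠ = arctan(150/40) ≈ 75.07°
pole (s+80): 80 + j150 → |·| = √(80²+150²) = √28900 ≈ 170, ∠ = arctan(150/80) ≈ 61.93°
|T| = 1000 · 22620 / 3.9607e+06 ≈ 5.7111
Gain = 20 log₁₀(5.7111) ≈ 15.13 dB
∠T = 172.76° − 225.09° = -52.33°

ω = 50: 18.7 dB, -8.9°; ω = 150: 15.1 dB, -52.3°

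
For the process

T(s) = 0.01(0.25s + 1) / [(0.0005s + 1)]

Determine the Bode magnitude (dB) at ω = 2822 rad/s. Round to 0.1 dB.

At ω = 2822 rad/s:
zero (1 + j2822·0.25) = 1 + j705.5 → |·| ≈ 705.5, ∠ ≈ 89.92°
pole (1 + j2822·0.0005) = 1 + j1.411 → |·| ≈ 1.7294, ∠ ≈ 54.67°
|T| = 0.01 · 705.5 / (1.7294) ≈ 4.0794
Gain = 20 log₁₀(4.0794) ≈ 12.21 dB

12.2 dB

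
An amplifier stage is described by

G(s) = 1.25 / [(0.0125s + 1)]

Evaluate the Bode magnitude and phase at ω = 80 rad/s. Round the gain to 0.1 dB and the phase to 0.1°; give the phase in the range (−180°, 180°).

-1.1 dB, -45.0°

At ω = 80 rad/s:
pole (1 + j80·0.0125) = 1 + j1 → |·| ≈ 1.4142, ∠ ≈ 45.00°
|G| = 1.25 · 1 / (1.4142) ≈ 0.88389
Gain = 20 log₁₀(0.88389) ≈ -1.07 dB
∠G = (0°) − (45.00°) = -45.00°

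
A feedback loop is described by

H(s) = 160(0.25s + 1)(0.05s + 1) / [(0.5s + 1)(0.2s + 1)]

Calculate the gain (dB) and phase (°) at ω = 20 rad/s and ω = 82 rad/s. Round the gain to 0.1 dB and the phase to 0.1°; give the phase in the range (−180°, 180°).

ω = 20: 28.9 dB, -36.6°; ω = 82: 26.3 dB, -11.6°

At ω = 20 rad/s:
zero (1 + j20·0.25) = 1 + j5 → |·| ≈ 5.099, ∠ ≈ 78.69°
zero (1 + j20·0.05) = 1 + j1 → |·| ≈ 1.4142, ∠ ≈ 45.00°
pole (1 + j20·0.5) = 1 + j10 → |·| ≈ 10.05, ∠ ≈ 84.29°
pole (1 + j20·0.2) = 1 + j4 → |·| ≈ 4.1231, ∠ ≈ 75.96°
|H| = 160 · 5.099 · 1.4142 / (10.05 · 4.1231) ≈ 27.844
Gain = 20 log₁₀(27.844) ≈ 28.89 dB
∠H = (78.69° + 45.00°) − (84.29° + 75.96°) = -36.56°

At ω = 82 rad/s:
zero (1 + j82·0.25) = 1 + j20.5 → |·| ≈ 20.524, ∠ ≈ 87.21°
zero (1 + j82·0.05) = 1 + j4.1 → |·| ≈ 4.2202, ∠ ≈ 76.29°
pole (1 + j82·0.5) = 1 + j41 → |·| ≈ 41.012, ∠ ≈ 88.60°
pole (1 + j82·0.2) = 1 + j16.4 → |·| ≈ 16.43, ∠ ≈ 86.51°
|H| = 160 · 20.524 · 4.2202 / (41.012 · 16.43) ≈ 20.567
Gain = 20 log₁₀(20.567) ≈ 26.26 dB
∠H = (87.21° + 76.29°) − (88.60° + 86.51°) = -11.61°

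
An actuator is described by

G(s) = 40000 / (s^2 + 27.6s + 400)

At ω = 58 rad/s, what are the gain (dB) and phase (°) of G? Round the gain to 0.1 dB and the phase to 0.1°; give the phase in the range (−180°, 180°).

21.5 dB, -151.6°

At s = jω = j58:
quadratic: (j58)² + 27.6·j58 + 400 = -2964 + j1600.8 → |·| ≈ 3368.7, ∠ ≈ 151.63°
|G| = 40000 / 3368.7 ≈ 11.874
Gain = 20 log₁₀(11.874) ≈ 21.49 dB
∠G = 0.00° − 151.63° = -151.63°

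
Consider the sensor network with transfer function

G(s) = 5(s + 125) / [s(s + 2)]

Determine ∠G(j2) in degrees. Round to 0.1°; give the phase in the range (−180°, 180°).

At s = jω = j2:
zero (s+125): 125 + j2 → |·| = √(125²+2²) = √15629 ≈ 125.02, ∠ = arctan(2/125) ≈ 0.92°
pole (s+2): 2 + j2 → |·| = √(2²+2²) = √8 ≈ 2.8284, ∠ = arctan(2/2) ≈ 45.00°
pole at origin: |s| = 2, ∠ = 90.00° (in denominator)
∠G = 0.92° − 135.00° = -134.08°

-134.1°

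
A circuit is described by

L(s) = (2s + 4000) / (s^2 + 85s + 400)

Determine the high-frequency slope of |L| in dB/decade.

-20 dB/decade

Each pole contributes −20 dB/decade at high frequency; each zero contributes +20 dB/decade.
Net: 1 zero(s) − 2 pole(s) → -20 dB/decade.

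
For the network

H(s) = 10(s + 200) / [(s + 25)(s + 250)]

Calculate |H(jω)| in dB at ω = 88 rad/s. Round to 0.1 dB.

At s = jω = j88:
zero (s+200): 200 + j88 → |·| = √(200²+88²) = √47744 ≈ 218.5, ∠ = arctan(88/200) ≈ 23.75°
pole (s+25): 25 + j88 → |·| = √(25²+88²) = √8369 ≈ 91.482, ∠ = arctan(88/25) ≈ 74.14°
pole (s+250): 250 + j88 → |·| = √(250²+88²) = √70244 ≈ 265.04, ∠ = arctan(88/250) ≈ 19.39°
|H| = 10 · 218.5 / 24246 ≈ 0.090118
Gain = 20 log₁₀(0.090118) ≈ -20.90 dB

-20.9 dB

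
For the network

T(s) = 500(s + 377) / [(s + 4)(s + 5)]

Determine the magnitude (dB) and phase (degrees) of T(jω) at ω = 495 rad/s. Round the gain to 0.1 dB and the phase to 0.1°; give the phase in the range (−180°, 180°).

At s = jω = j495:
zero (s+377): 377 + j495 → |·| = √(377²+495²) = √387154 ≈ 622.22, ∠ = arctan(495/377) ≈ 52.71°
pole (s+4): 4 + j495 → |·| = √(4²+495²) = √245041 ≈ 495.02, ∠ = arctan(495/4) ≈ 89.54°
pole (s+5): 5 + j495 → |·| = √(5²+495²) = √245050 ≈ 495.03, ∠ = arctan(495/5) ≈ 89.42°
|T| = 500 · 622.22 / 2.4505e+05 ≈ 1.2696
Gain = 20 log₁₀(1.2696) ≈ 2.07 dB
∠T = 52.71° − 178.96° = -126.25°

2.1 dB, -126.3°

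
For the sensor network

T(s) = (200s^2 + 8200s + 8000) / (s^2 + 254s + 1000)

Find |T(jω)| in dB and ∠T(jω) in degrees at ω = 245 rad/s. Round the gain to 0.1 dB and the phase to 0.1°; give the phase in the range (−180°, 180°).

Substitute s = j245:
Numerator: 200(j245)^2 + 8200(j245) + 8000 = -11997000 + j2009000
Denominator: (j245)^2 + 254(j245) + 1000 = -59025 + j62230
|N| = √(11997000² + 2009000²) ≈ 1.2164e+07, ∠N ≈ 170.49°
|D| = √(59025² + 62230²) ≈ 85770, ∠D ≈ 133.49°
|T| = 1.2164e+07 / 85770 ≈ 141.82
Gain = 20 log₁₀(141.82) ≈ 43.03 dB
∠T = 170.49° − 133.49° = 37.00°

43.0 dB, 37.0°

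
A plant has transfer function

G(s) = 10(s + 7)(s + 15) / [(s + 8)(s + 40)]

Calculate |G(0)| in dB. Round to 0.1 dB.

10.3 dB

G(0) = 10·7·15 / (8·40) ≈ 3.2812
20 log₁₀(3.2812) ≈ 10.32 dB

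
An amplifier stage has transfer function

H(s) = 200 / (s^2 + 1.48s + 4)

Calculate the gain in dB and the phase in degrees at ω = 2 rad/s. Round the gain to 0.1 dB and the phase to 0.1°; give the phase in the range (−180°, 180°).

36.6 dB, -90.0°

At s = jω = j2:
quadratic: (j2)² + 1.48·j2 + 4 = 0 + j2.96 → |·| ≈ 2.96, ∠ ≈ 90.00°
|H| = 200 / 2.96 ≈ 67.568
Gain = 20 log₁₀(67.568) ≈ 36.59 dB
∠H = 0.00° − 90.00° = -90.00°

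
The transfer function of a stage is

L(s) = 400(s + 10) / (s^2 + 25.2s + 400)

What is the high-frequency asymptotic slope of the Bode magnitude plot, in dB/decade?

Each pole contributes −20 dB/decade at high frequency; each zero contributes +20 dB/decade.
Net: 1 zero(s) − 2 pole(s) → -20 dB/decade.

-20 dB/decade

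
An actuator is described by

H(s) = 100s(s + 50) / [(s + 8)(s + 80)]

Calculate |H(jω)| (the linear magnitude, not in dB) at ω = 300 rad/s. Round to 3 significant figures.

At s = jω = j300:
zero (s+50): 50 + j300 → |·| = √(50²+300²) = √92500 ≈ 304.14, ∠ = arctan(300/50) ≈ 80.54°
zero at origin: s = j300 → |·| = 300, ∠ = 90.00°
pole (s+8): 8 + j300 → |·| = √(8²+300²) = √90064 ≈ 300.11, ∠ = arctan(300/8) ≈ 88.47°
pole (s+80): 80 + j300 → |·| = √(80²+300²) = √96400 ≈ 310.48, ∠ = arctan(300/80) ≈ 75.07°
|H| = 100 · 91242 / 93178 ≈ 97.922

97.9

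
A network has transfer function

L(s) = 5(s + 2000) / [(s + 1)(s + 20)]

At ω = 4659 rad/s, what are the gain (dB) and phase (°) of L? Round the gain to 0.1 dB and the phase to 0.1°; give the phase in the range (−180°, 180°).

-58.7 dB, -113.0°

At s = jω = j4659:
zero (s+2000): 2000 + j4659 → |·| = √(2000²+4659²) = √25706281 ≈ 5070.1, ∠ = arctan(4659/2000) ≈ 66.77°
pole (s+1): 1 + j4659 → |·| = √(1²+4659²) = √21706282 ≈ 4659, ∠ = arctan(4659/1) ≈ 89.99°
pole (s+20): 20 + j4659 → |·| = √(20²+4659²) = √21706681 ≈ 4659, ∠ = arctan(4659/20) ≈ 89.75°
|L| = 5 · 5070.1 / 2.1706e+07 ≈ 0.0011679
Gain = 20 log₁₀(0.0011679) ≈ -58.65 dB
∠L = 66.77° − 179.74° = -112.97°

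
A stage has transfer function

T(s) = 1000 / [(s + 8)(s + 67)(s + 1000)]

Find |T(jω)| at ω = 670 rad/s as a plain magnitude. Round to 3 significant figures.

1.84e-06

At s = jω = j670:
pole (s+8): 8 + j670 → |·| = √(8²+670²) = √448964 ≈ 670.05, ∠ = arctan(670/8) ≈ 89.32°
pole (s+67): 67 + j670 → |·| = √(67²+670²) = √453389 ≈ 673.34, ∠ = arctan(670/67) ≈ 84.29°
pole (s+1000): 1000 + j670 → |·| = √(1000²+670²) = √1448900 ≈ 1203.7, ∠ = arctan(670/1000) ≈ 33.82°
|T| = 1000 / 5.4308e+08 ≈ 1.8413e-06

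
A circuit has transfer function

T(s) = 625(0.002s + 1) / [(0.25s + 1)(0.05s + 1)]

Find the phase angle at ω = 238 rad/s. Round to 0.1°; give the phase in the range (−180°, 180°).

At ω = 238 rad/s:
zero (1 + j238·0.002) = 1 + j0.476 → |·| ≈ 1.1075, ∠ ≈ 25.45°
pole (1 + j238·0.25) = 1 + j59.5 → |·| ≈ 59.508, ∠ ≈ 89.04°
pole (1 + j238·0.05) = 1 + j11.9 → |·| ≈ 11.942, ∠ ≈ 85.20°
∠T = (25.45°) − (89.04° + 85.20°) = -148.79°

-148.8°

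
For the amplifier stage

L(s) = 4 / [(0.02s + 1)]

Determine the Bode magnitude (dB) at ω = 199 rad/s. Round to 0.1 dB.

-0.2 dB

At ω = 199 rad/s:
pole (1 + j199·0.02) = 1 + j3.98 → |·| ≈ 4.1037, ∠ ≈ 75.90°
|L| = 4 · 1 / (4.1037) ≈ 0.97473
Gain = 20 log₁₀(0.97473) ≈ -0.22 dB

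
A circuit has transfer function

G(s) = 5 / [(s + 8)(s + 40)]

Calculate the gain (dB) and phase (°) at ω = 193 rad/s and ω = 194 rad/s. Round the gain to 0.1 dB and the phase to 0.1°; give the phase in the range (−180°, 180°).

ω = 193: -77.6 dB, -165.9°; ω = 194: -77.7 dB, -166.0°

At s = jω = j193:
pole (s+8): 8 + j193 → |·| = √(8²+193²) = √37313 ≈ 193.17, ∠ = arctan(193/8) ≈ 87.63°
pole (s+40): 40 + j193 → |·| = √(40²+193²) = √38849 ≈ 197.1, ∠ = arctan(193/40) ≈ 78.29°
|G| = 5 / 38074 ≈ 0.00013132
Gain = 20 log₁₀(0.00013132) ≈ -77.63 dB
∠G = 0.00° − 165.92° = -165.92°

At s = jω = j194:
pole (s+8): 8 + j194 → |·| = √(8²+194²) = √37700 ≈ 194.16, ∠ = arctan(194/8) ≈ 87.64°
pole (s+40): 40 + j194 → |·| = √(40²+194²) = √39236 ≈ 198.08, ∠ = arctan(194/40) ≈ 78.35°
|G| = 5 / 38459 ≈ 0.00013001
Gain = 20 log₁₀(0.00013001) ≈ -77.72 dB
∠G = 0.00° − 165.99° = -165.99°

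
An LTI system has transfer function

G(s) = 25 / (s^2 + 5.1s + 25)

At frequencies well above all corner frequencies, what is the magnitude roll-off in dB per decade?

-40 dB/decade

Each pole contributes −20 dB/decade at high frequency; each zero contributes +20 dB/decade.
Net: 0 zero(s) − 2 pole(s) → -40 dB/decade.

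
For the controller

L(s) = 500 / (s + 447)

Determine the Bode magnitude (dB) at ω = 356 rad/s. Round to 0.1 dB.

At s = jω = j356:
pole (s+447): 447 + j356 → |·| = √(447²+356²) = √326545 ≈ 571.44, ∠ = arctan(356/447) ≈ 38.53°
|L| = 500 / 571.44 ≈ 0.87498
Gain = 20 log₁₀(0.87498) ≈ -1.16 dB

-1.2 dB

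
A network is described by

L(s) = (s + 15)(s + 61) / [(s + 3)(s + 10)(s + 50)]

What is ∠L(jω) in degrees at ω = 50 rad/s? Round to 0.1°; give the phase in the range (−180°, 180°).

At s = jω = j50:
zero (s+15): 15 + j50 → |·| = √(15²+50²) = √2725 ≈ 52.202, ∠ = arctan(50/15) ≈ 73.30°
zero (s+61): 61 + j50 → |·| = √(61²+50²) = √6221 ≈ 78.873, ∠ = arctan(50/61) ≈ 39.34°
pole (s+3): 3 + j50 → |·| = √(3²+50²) = √2509 ≈ 50.09, ∠ = arctan(50/3) ≈ 86.57°
pole (s+10): 10 + j50 → |·| = √(10²+50²) = √2600 ≈ 50.99, ∠ = arctan(50/10) ≈ 78.69°
pole (s+50): 50 + j50 → |·| = √(50²+50²) = √5000 ≈ 70.711, ∠ = arctan(50/50) ≈ 45.00°
∠L = 112.64° − 210.26° = -97.62°

-97.6°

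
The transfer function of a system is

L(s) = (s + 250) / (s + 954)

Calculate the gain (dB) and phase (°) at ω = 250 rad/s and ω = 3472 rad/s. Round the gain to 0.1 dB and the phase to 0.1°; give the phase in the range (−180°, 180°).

Substitute s = j250:
Numerator: (j250) + 250 = 250 + j250
Denominator: (j250) + 954 = 954 + j250
|N| = √(250² + 250²) ≈ 353.55, ∠N ≈ 45.00°
|D| = √(954² + 250²) ≈ 986.21, ∠D ≈ 14.68°
|L| = 353.55 / 986.21 ≈ 0.35849
Gain = 20 log₁₀(0.35849) ≈ -8.91 dB
∠L = 45.00° − 14.68° = 30.32°

Substitute s = j3472:
Numerator: (j3472) + 250 = 250 + j3472
Denominator: (j3472) + 954 = 954 + j3472
|N| = √(250² + 3472²) ≈ 3481, ∠N ≈ 85.88°
|D| = √(954² + 3472²) ≈ 3600.7, ∠D ≈ 74.64°
|L| = 3481 / 3600.7 ≈ 0.96676
Gain = 20 log₁₀(0.96676) ≈ -0.29 dB
∠L = 85.88° − 74.64° = 11.24°

ω = 250: -8.9 dB, 30.3°; ω = 3472: -0.3 dB, 11.2°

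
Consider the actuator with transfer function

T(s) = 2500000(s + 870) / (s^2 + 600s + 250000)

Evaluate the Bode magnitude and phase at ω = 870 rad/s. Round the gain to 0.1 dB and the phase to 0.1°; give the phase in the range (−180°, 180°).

72.5 dB, -89.2°

At s = jω = j870:
zero (s+870): 870 + j870 → |·| = √(870²+870²) = √1513800 ≈ 1230.4, ∠ = arctan(870/870) ≈ 45.00°
quadratic: (j870)² + 600·j870 + 250000 = -506900 + j522000 → |·| ≈ 7.2762e+05, ∠ ≈ 134.16°
|T| = 2500000 · 1230.4 / 7.2762e+05 ≈ 4227.5
Gain = 20 log₁₀(4227.5) ≈ 72.52 dB
∠T = 45.00° − 134.16° = -89.16°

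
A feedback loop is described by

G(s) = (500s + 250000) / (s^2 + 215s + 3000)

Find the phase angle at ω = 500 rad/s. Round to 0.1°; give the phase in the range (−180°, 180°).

Substitute s = j500:
Numerator: 500(j500) + 250000 = 250000 + j250000
Denominator: (j500)^2 + 215(j500) + 3000 = -247000 + j107500
|N| = √(250000² + 250000²) ≈ 3.5355e+05, ∠N ≈ 45.00°
|D| = √(247000² + 107500²) ≈ 2.6938e+05, ∠D ≈ 156.48°
∠G = 45.00° − 156.48° = -111.48°

-111.5°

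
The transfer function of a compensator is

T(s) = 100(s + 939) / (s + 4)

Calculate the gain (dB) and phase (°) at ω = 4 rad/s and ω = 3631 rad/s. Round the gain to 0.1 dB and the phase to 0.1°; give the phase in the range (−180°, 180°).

At s = jω = j4:
zero (s+939): 939 + j4 → |·| = √(939²+4²) = √881737 ≈ 939.01, ∠ = arctan(4/939) ≈ 0.24°
pole (s+4): 4 + j4 → |·| = √(4²+4²) = √32 ≈ 5.6569, ∠ = arctan(4/4) ≈ 45.00°
|T| = 100 · 939.01 / 5.6569 ≈ 16599
Gain = 20 log₁₀(16599) ≈ 84.40 dB
∠T = 0.24° − 45.00° = -44.76°

At s = jω = j3631:
zero (s+939): 939 + j3631 → |·| = √(939²+3631²) = √14065882 ≈ 3750.5, ∠ = arctan(3631/939) ≈ 75.50°
pole (s+4): 4 + j3631 → |·| = √(4²+3631²) = √13184177 ≈ 3631, ∠ = arctan(3631/4) ≈ 89.94°
|T| = 100 · 3750.5 / 3631 ≈ 103.29
Gain = 20 log₁₀(103.29) ≈ 40.28 dB
∠T = 75.50° − 89.94° = -14.44°

ω = 4: 84.4 dB, -44.8°; ω = 3631: 40.3 dB, -14.4°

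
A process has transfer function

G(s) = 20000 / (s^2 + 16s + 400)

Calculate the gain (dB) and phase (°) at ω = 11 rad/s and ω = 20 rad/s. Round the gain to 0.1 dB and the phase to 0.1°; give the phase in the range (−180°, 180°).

ω = 11: 35.7 dB, -32.2°; ω = 20: 35.9 dB, -90.0°

At s = jω = j11:
quadratic: (j11)² + 16·j11 + 400 = 279 + j176 → |·| ≈ 329.87, ∠ ≈ 32.24°
|G| = 20000 / 329.87 ≈ 60.63
Gain = 20 log₁₀(60.63) ≈ 35.65 dB
∠G = 0.00° − 32.24° = -32.24°

At s = jω = j20:
quadratic: (j20)² + 16·j20 + 400 = 0 + j320 → |·| ≈ 320, ∠ ≈ 90.00°
|G| = 20000 / 320 ≈ 62.5
Gain = 20 log₁₀(62.5) ≈ 35.92 dB
∠G = 0.00° − 90.00° = -90.00°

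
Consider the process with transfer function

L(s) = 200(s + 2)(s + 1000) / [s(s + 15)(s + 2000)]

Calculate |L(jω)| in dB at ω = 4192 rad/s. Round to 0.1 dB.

-27.1 dB

At s = jω = j4192:
zero (s+2): 2 + j4192 → |·| = √(2²+4192²) = √17572868 ≈ 4192, ∠ = arctan(4192/2) ≈ 89.97°
zero (s+1000): 1000 + j4192 → |·| = √(1000²+4192²) = √18572864 ≈ 4309.6, ∠ = arctan(4192/1000) ≈ 76.58°
pole (s+15): 15 + j4192 → |·| = √(15²+4192²) = √17573089 ≈ 4192, ∠ = arctan(4192/15) ≈ 89.79°
pole (s+2000): 2000 + j4192 → |·| = √(2000²+4192²) = √21572864 ≈ 4644.7, ∠ = arctan(4192/2000) ≈ 64.49°
pole at origin: |s| = 4192, ∠ = 90.00° (in denominator)
|L| = 200 · 1.8066e+07 / 8.1621e+10 ≈ 0.044268
Gain = 20 log₁₀(0.044268) ≈ -27.08 dB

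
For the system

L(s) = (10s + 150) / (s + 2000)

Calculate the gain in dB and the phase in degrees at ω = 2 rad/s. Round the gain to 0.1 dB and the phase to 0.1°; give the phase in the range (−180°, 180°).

Substitute s = j2:
Numerator: 10(j2) + 150 = 150 + j20
Denominator: (j2) + 2000 = 2000 + j2
|N| = √(150² + 20²) ≈ 151.33, ∠N ≈ 7.59°
|D| = √(2000² + 2²) ≈ 2000, ∠D ≈ 0.06°
|L| = 151.33 / 2000 ≈ 0.075665
Gain = 20 log₁₀(0.075665) ≈ -22.42 dB
∠L = 7.59° − 0.06° = 7.53°

-22.4 dB, 7.5°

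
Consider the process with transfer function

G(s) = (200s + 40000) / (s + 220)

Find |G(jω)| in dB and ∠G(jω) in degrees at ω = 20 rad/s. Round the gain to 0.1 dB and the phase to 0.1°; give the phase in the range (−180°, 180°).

45.2 dB, 0.5°

Substitute s = j20:
Numerator: 200(j20) + 40000 = 40000 + j4000
Denominator: (j20) + 220 = 220 + j20
|N| = √(40000² + 4000²) ≈ 40200, ∠N ≈ 5.71°
|D| = √(220² + 20²) ≈ 220.91, ∠D ≈ 5.19°
|G| = 40200 / 220.91 ≈ 181.97
Gain = 20 log₁₀(181.97) ≈ 45.20 dB
∠G = 5.71° − 5.19° = 0.52°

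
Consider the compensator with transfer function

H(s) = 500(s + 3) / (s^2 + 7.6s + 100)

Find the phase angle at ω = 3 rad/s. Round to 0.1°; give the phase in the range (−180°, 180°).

30.9°

At s = jω = j3:
zero (s+3): 3 + j3 → |·| = √(3²+3²) = √18 ≈ 4.2426, ∠ = arctan(3/3) ≈ 45.00°
quadratic: (j3)² + 7.6·j3 + 100 = 91 + j22.8 → |·| ≈ 93.813, ∠ ≈ 14.07°
∠H = 45.00° − 14.07° = 30.93°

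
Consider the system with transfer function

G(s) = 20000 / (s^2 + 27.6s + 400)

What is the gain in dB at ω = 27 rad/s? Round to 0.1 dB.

At s = jω = j27:
quadratic: (j27)² + 27.6·j27 + 400 = -329 + j745.2 → |·| ≈ 814.59, ∠ ≈ 113.82°
|G| = 20000 / 814.59 ≈ 24.552
Gain = 20 log₁₀(24.552) ≈ 27.80 dB

27.8 dB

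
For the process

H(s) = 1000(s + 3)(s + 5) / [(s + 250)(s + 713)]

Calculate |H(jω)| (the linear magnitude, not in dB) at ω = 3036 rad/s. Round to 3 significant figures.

970

At s = jω = j3036:
zero (s+3): 3 + j3036 → |·| = √(3²+3036²) = √9217305 ≈ 3036, ∠ = arctan(3036/3) ≈ 89.94°
zero (s+5): 5 + j3036 → |·| = √(5²+3036²) = √9217321 ≈ 3036, ∠ = arctan(3036/5) ≈ 89.91°
pole (s+250): 250 + j3036 → |·| = √(250²+3036²) = √9279796 ≈ 3046.3, ∠ = arctan(3036/250) ≈ 85.29°
pole (s+713): 713 + j3036 → |·| = √(713²+3036²) = √9725665 ≈ 3118.6, ∠ = arctan(3036/713) ≈ 76.78°
|H| = 1000 · 9.2173e+06 / 9.5002e+06 ≈ 970.22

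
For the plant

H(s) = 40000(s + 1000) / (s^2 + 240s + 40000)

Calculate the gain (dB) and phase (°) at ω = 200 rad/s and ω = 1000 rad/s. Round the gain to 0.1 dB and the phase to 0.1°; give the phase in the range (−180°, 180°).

At s = jω = j200:
zero (s+1000): 1000 + j200 → |·| = √(1000²+200²) = √1040000 ≈ 1019.8, ∠ = arctan(200/1000) ≈ 11.31°
quadratic: (j200)² + 240·j200 + 40000 = 0 + j48000 → |·| ≈ 48000, ∠ ≈ 90.00°
|H| = 40000 · 1019.8 / 48000 ≈ 849.83
Gain = 20 log₁₀(849.83) ≈ 58.59 dB
∠H = 11.31° − 90.00° = -78.69°

At s = jω = j1000:
zero (s+1000): 1000 + j1000 → |·| = √(1000²+1000²) = √2000000 ≈ 1414.2, ∠ = arctan(1000/1000) ≈ 45.00°
quadratic: (j1000)² + 240·j1000 + 40000 = -960000 + j240000 → |·| ≈ 9.8955e+05, ∠ ≈ 165.96°
|H| = 40000 · 1414.2 / 9.8955e+05 ≈ 57.165
Gain = 20 log₁₀(57.165) ≈ 35.14 dB
∠H = 45.00° − 165.96° = -120.96°

ω = 200: 58.6 dB, -78.7°; ω = 1000: 35.1 dB, -121.0°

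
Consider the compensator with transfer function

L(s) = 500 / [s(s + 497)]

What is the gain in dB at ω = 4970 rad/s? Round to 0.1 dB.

-93.9 dB

At s = jω = j4970:
pole (s+497): 497 + j4970 → |·| = √(497²+4970²) = √24947909 ≈ 4994.8, ∠ = arctan(4970/497) ≈ 84.29°
pole at origin: |s| = 4970, ∠ = 90.00° (in denominator)
|L| = 500 / 2.4824e+07 ≈ 2.0142e-05
Gain = 20 log₁₀(2.0142e-05) ≈ -93.92 dB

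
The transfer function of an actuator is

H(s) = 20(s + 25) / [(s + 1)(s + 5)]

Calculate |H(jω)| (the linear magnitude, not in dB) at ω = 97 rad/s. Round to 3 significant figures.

At s = jω = j97:
zero (s+25): 25 + j97 → |·| = √(25²+97²) = √10034 ≈ 100.17, ∠ = arctan(97/25) ≈ 75.55°
pole (s+1): 1 + j97 → |·| = √(1²+97²) = √9410 ≈ 97.005, ∠ = arctan(97/1) ≈ 89.41°
pole (s+5): 5 + j97 → |·| = √(5²+97²) = √9434 ≈ 97.129, ∠ = arctan(97/5) ≈ 87.05°
|H| = 20 · 100.17 / 9422 ≈ 0.21263

0.213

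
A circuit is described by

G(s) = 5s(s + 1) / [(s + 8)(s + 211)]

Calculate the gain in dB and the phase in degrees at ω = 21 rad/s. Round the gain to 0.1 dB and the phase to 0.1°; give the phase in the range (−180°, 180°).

At s = jω = j21:
zero (s+1): 1 + j21 → |·| = √(1²+21²) = √442 ≈ 21.024, ∠ = arctan(21/1) ≈ 87.27°
zero at origin: s = j21 → |·| = 21, ∠ = 90.00°
pole (s+8): 8 + j21 → |·| = √(8²+21²) = √505 ≈ 22.472, ∠ = arctan(21/8) ≈ 69.15°
pole (s+211): 211 + j21 → |·| = √(211²+21²) = √44962 ≈ 212.04, ∠ = arctan(21/211) ≈ 5.68°
|G| = 5 · 441.5 / 4765 ≈ 0.46327
Gain = 20 log₁₀(0.46327) ≈ -6.68 dB
∠G = 177.27° − 74.83° = 102.44°

-6.7 dB, 102.4°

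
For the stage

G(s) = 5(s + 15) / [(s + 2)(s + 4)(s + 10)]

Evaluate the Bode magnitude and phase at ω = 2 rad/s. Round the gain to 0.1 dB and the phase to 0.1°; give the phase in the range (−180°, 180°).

-4.6 dB, -75.3°

At s = jω = j2:
zero (s+15): 15 + j2 → |·| = √(15²+2²) = √229 ≈ 15.133, ∠ = arctan(2/15) ≈ 7.59°
pole (s+2): 2 + j2 → |·| = √(2²+2²) = √8 ≈ 2.8284, ∠ = arctan(2/2) ≈ 45.00°
pole (s+4): 4 + j2 → |·| = √(4²+2²) = √20 ≈ 4.4721, ∠ = arctan(2/4) ≈ 26.57°
pole (s+10): 10 + j2 → |·| = √(10²+2²) = √104 ≈ 10.198, ∠ = arctan(2/10) ≈ 11.31°
|G| = 5 · 15.133 / 128.99 ≈ 0.5866
Gain = 20 log₁₀(0.5866) ≈ -4.63 dB
∠G = 7.59° − 82.88° = -75.29°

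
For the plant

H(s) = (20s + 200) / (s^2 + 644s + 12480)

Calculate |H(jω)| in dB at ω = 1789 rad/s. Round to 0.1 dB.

-39.5 dB

Substitute s = j1789:
Numerator: 20(j1789) + 200 = 200 + j35780
Denominator: (j1789)^2 + 644(j1789) + 12480 = -3188041 + j1152116
|N| = √(200² + 35780²) ≈ 35781, ∠N ≈ 89.68°
|D| = √(3188041² + 1152116²) ≈ 3.3898e+06, ∠D ≈ 160.13°
|H| = 35781 / 3.3898e+06 ≈ 0.010555
Gain = 20 log₁₀(0.010555) ≈ -39.53 dB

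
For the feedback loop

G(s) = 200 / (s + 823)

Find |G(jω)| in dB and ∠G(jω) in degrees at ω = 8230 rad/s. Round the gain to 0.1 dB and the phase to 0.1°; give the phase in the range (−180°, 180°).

-32.3 dB, -84.3°

Substitute s = j8230:
Numerator: 200 = 200 + j0
Denominator: (j8230) + 823 = 823 + j8230
|N| = √(200² + 0²) ≈ 200, ∠N ≈ 0.00°
|D| = √(823² + 8230²) ≈ 8271, ∠D ≈ 84.29°
|G| = 200 / 8271 ≈ 0.024181
Gain = 20 log₁₀(0.024181) ≈ -32.33 dB
∠G = 0.00° − 84.29° = -84.29°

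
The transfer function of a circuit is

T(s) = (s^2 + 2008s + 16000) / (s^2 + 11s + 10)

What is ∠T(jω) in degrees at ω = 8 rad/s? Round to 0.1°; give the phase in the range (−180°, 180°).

Substitute s = j8:
Numerator: (j8)^2 + 2008(j8) + 16000 = 15936 + j16064
Denominator: (j8)^2 + 11(j8) + 10 = -54 + j88
|N| = √(15936² + 16064²) ≈ 22628, ∠N ≈ 45.23°
|D| = √(54² + 88²) ≈ 103.25, ∠D ≈ 121.53°
∠T = 45.23° − 121.53° = -76.30°

-76.3°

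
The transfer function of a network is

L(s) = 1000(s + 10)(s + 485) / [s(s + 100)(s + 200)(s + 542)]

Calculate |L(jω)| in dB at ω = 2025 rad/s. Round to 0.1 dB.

-72.4 dB

At s = jω = j2025:
zero (s+10): 10 + j2025 → |·| = √(10²+2025²) = √4100725 ≈ 2025, ∠ = arctan(2025/10) ≈ 89.72°
zero (s+485): 485 + j2025 → |·| = √(485²+2025²) = √4335850 ≈ 2082.3, ∠ = arctan(2025/485) ≈ 76.53°
pole (s+100): 100 + j2025 → |·| = √(100²+2025²) = √4110625 ≈ 2027.5, ∠ = arctan(2025/100) ≈ 87.17°
pole (s+200): 200 + j2025 → |·| = √(200²+2025²) = √4140625 ≈ 2034.9, ∠ = arctan(2025/200) ≈ 84.36°
pole (s+542): 542 + j2025 → |·| = √(542²+2025²) = √4394389 ≈ 2096.3, ∠ = arctan(2025/542) ≈ 75.02°
pole at origin: |s| = 2025, ∠ = 90.00° (in denominator)
|L| = 1000 · 4.2167e+06 / 1.7514e+13 ≈ 0.00024076
Gain = 20 log₁₀(0.00024076) ≈ -72.37 dB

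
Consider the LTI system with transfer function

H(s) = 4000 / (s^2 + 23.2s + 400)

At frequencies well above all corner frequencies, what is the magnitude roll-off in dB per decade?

-40 dB/decade

Each pole contributes −20 dB/decade at high frequency; each zero contributes +20 dB/decade.
Net: 0 zero(s) − 2 pole(s) → -40 dB/decade.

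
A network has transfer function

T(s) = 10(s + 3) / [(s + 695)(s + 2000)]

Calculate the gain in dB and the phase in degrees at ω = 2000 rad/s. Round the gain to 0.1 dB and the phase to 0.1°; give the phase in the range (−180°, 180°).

At s = jω = j2000:
zero (s+3): 3 + j2000 → |·| = √(3²+2000²) = √4000009 ≈ 2000, ∠ = arctan(2000/3) ≈ 89.91°
pole (s+695): 695 + j2000 → |·| = √(695²+2000²) = √4483025 ≈ 2117.3, ∠ = arctan(2000/695) ≈ 70.84°
pole (s+2000): 2000 + j2000 → |·| = √(2000²+2000²) = √8000000 ≈ 2828.4, ∠ = arctan(2000/2000) ≈ 45.00°
|T| = 10 · 2000 / 5.9886e+06 ≈ 0.0033397
Gain = 20 log₁₀(0.0033397) ≈ -49.53 dB
∠T = 89.91° − 115.84° = -25.93°

-49.5 dB, -25.9°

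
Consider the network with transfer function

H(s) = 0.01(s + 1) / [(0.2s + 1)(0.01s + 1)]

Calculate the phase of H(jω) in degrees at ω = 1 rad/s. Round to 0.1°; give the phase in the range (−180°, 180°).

At ω = 1 rad/s:
zero (1 + j1·1) = 1 + j1 → |·| ≈ 1.4142, ∠ ≈ 45.00°
pole (1 + j1·0.2) = 1 + j0.2 → |·| ≈ 1.0198, ∠ ≈ 11.31°
pole (1 + j1·0.01) = 1 + j0.01 → |·| ≈ 1, ∠ ≈ 0.57°
∠H = (45.00°) − (11.31° + 0.57°) = 33.12°

33.1°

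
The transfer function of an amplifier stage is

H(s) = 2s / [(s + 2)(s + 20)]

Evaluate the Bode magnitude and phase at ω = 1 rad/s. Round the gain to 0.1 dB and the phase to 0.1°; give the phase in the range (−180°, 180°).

At s = jω = j1:
zero at origin: s = j1 → |·| = 1, ∠ = 90.00°
pole (s+2): 2 + j1 → |·| = √(2²+1²) = √5 ≈ 2.2361, ∠ = arctan(1/2) ≈ 26.57°
pole (s+20): 20 + j1 → |·| = √(20²+1²) = √401 ≈ 20.025, ∠ = arctan(1/20) ≈ 2.86°
|H| = 2 · 1 / 44.778 ≈ 0.044665
Gain = 20 log₁₀(0.044665) ≈ -27.00 dB
∠H = 90.00° − 29.43° = 60.57°

-27.0 dB, 60.6°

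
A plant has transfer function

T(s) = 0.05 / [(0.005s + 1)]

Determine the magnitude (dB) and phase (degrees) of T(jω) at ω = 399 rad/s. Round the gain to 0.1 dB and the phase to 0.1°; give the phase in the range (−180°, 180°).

At ω = 399 rad/s:
pole (1 + j399·0.005) = 1 + j1.995 → |·| ≈ 2.2316, ∠ ≈ 63.38°
|T| = 0.05 · 1 / (2.2316) ≈ 0.022405
Gain = 20 log₁₀(0.022405) ≈ -32.99 dB
∠T = (0°) − (63.38°) = -63.38°

-33.0 dB, -63.4°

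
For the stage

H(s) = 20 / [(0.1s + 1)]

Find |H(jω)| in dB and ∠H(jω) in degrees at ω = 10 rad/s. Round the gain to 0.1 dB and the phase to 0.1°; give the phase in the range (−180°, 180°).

23.0 dB, -45.0°

At ω = 10 rad/s:
pole (1 + j10·0.1) = 1 + j1 → |·| ≈ 1.4142, ∠ ≈ 45.00°
|H| = 20 · 1 / (1.4142) ≈ 14.142
Gain = 20 log₁₀(14.142) ≈ 23.01 dB
∠H = (0°) − (45.00°) = -45.00°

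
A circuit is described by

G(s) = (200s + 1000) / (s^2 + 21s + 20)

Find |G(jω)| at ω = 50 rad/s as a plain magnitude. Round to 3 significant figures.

Substitute s = j50:
Numerator: 200(j50) + 1000 = 1000 + j10000
Denominator: (j50)^2 + 21(j50) + 20 = -2480 + j1050
|N| = √(1000² + 10000²) ≈ 10050, ∠N ≈ 84.29°
|D| = √(2480² + 1050²) ≈ 2693.1, ∠D ≈ 157.05°
|G| = 10050 / 2693.1 ≈ 3.7318

3.73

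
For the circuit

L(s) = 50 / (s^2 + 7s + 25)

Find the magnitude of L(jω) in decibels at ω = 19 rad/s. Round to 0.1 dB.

At s = jω = j19:
quadratic: (j19)² + 7·j19 + 25 = -336 + j133 → |·| ≈ 361.37, ∠ ≈ 158.40°
|L| = 50 / 361.37 ≈ 0.13836
Gain = 20 log₁₀(0.13836) ≈ -17.18 dB

-17.2 dB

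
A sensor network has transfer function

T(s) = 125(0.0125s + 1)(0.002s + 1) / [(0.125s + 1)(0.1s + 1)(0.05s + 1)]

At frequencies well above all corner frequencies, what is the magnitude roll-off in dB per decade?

Each pole contributes −20 dB/decade at high frequency; each zero contributes +20 dB/decade.
Net: 2 zero(s) − 3 pole(s) → -20 dB/decade.

-20 dB/decade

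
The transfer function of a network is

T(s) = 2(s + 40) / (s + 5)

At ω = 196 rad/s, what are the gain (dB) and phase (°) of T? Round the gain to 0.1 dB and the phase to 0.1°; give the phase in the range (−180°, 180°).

6.2 dB, -10.1°

At s = jω = j196:
zero (s+40): 40 + j196 → |·| = √(40²+196²) = √40016 ≈ 200.04, ∠ = arctan(196/40) ≈ 78.47°
pole (s+5): 5 + j196 → |·| = √(5²+196²) = √38441 ≈ 196.06, ∠ = arctan(196/5) ≈ 88.54°
|T| = 2 · 200.04 / 196.06 ≈ 2.0406
Gain = 20 log₁₀(2.0406) ≈ 6.20 dB
∠T = 78.47° − 88.54° = -10.07°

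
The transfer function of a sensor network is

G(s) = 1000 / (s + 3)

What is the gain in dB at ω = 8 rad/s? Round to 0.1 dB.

At s = jω = j8:
pole (s+3): 3 + j8 → |·| = √(3²+8²) = √73 ≈ 8.544, ∠ = arctan(8/3) ≈ 69.44°
|G| = 1000 / 8.544 ≈ 117.04
Gain = 20 log₁₀(117.04) ≈ 41.37 dB

41.4 dB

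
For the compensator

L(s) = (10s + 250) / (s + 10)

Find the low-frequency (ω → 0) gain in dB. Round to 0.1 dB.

28.0 dB

L(0) = 250 / 10 = 25
20 log₁₀(25) ≈ 27.96 dB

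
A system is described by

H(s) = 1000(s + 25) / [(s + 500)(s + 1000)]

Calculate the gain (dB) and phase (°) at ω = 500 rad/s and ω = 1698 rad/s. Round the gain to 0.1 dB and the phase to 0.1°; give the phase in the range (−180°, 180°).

At s = jω = j500:
zero (s+25): 25 + j500 → |·| = √(25²+500²) = √250625 ≈ 500.62, ∠ = arctan(500/25) ≈ 87.14°
pole (s+500): 500 + j500 → |·| = √(500²+500²) = √500000 ≈ 707.11, ∠ = arctan(500/500) ≈ 45.00°
pole (s+1000): 1000 + j500 → |·| = √(1000²+500²) = √1250000 ≈ 1118, ∠ = arctan(500/1000) ≈ 26.57°
|H| = 1000 · 500.62 / 7.9055e+05 ≈ 0.63326
Gain = 20 log₁₀(0.63326) ≈ -3.97 dB
∠H = 87.14° − 71.57° = 15.57°

At s = jω = j1698:
zero (s+25): 25 + j1698 → |·| = √(25²+1698²) = √2883829 ≈ 1698.2, ∠ = arctan(1698/25) ≈ 89.16°
pole (s+500): 500 + j1698 → |·| = √(500²+1698²) = √3133204 ≈ 1770.1, ∠ = arctan(1698/500) ≈ 73.59°
pole (s+1000): 1000 + j1698 → |·| = √(1000²+1698²) = √3883204 ≈ 1970.6, ∠ = arctan(1698/1000) ≈ 59.50°
|H| = 1000 · 1698.2 / 3.4882e+06 ≈ 0.48684
Gain = 20 log₁₀(0.48684) ≈ -6.25 dB
∠H = 89.16° − 133.09° = -43.93°

ω = 500: -4.0 dB, 15.6°; ω = 1698: -6.3 dB, -43.9°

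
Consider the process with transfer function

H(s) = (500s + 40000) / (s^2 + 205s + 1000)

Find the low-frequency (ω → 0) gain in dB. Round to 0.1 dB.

H(0) = 40000 / 1000 = 40
20 log₁₀(40) ≈ 32.04 dB

32.0 dB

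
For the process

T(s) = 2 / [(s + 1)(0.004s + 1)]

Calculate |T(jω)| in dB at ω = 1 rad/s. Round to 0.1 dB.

At ω = 1 rad/s:
pole (1 + j1·1) = 1 + j1 → |·| ≈ 1.4142, ∠ ≈ 45.00°
pole (1 + j1·0.004) = 1 + j0.004 → |·| ≈ 1, ∠ ≈ 0.23°
|T| = 2 · 1 / (1.4142 · 1) ≈ 1.4142
Gain = 20 log₁₀(1.4142) ≈ 3.01 dB

3.0 dB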